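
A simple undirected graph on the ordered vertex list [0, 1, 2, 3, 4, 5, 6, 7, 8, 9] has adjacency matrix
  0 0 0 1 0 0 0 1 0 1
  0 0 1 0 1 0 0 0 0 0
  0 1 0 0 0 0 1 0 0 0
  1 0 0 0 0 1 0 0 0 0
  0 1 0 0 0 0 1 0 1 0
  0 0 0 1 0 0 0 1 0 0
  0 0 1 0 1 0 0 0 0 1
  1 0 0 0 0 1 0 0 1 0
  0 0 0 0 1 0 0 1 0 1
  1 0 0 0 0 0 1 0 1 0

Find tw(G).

A width-2 tree decomposition is:
Bags: B1 = {3, 5, 7}  B2 = {0, 3, 7}  B3 = {0, 7, 8}  B4 = {0, 8, 9}  B5 = {4, 8, 9}  B6 = {4, 6, 9}  B7 = {1, 4, 6}  B8 = {1, 2, 6}
Tree: B1–B2, B2–B3, B3–B4, B4–B5, B5–B6, B6–B7, B7–B8
Each bag holds 3 vertices, so the decomposition has width 2, which upper-bounds the treewidth. Since 5–3–0–7–5 is a cycle in G, G is not acyclic. Forests are exactly the graphs of treewidth ≤ 1, so tw(G) ≥ 2. Combining the bounds, tw(G) = 2.

2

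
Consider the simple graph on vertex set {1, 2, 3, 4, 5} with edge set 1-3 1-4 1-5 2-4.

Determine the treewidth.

A width-1 tree decomposition is:
Bags: B1 = {2, 4}  B2 = {1, 4}  B3 = {1, 3}  B4 = {1, 5}
Tree: B1–B2, B2–B3, B3–B4
Each bag holds 2 vertices, so the decomposition has width 1, which upper-bounds the treewidth. Since G has at least one edge (e.g. 4–2), it is not an edgeless graph, so tw(G) ≥ 1. Combining the bounds, tw(G) = 1.

1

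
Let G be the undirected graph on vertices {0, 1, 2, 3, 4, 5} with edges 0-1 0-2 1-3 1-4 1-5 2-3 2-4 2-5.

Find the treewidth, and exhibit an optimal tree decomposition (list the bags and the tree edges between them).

Treewidth 2.
One optimal decomposition is:
Bags: B1 = {1, 2, 3}  B2 = {0, 1, 2}  B3 = {1, 2, 4}  B4 = {1, 2, 5}
Tree: B1–B2, B2–B3, B3–B4

Every bag has size at most 3, so the width is 3 − 1 = 2 and tw(G) ≤ 2. Since 2–3–1–0–2 is a cycle in G, G is not acyclic. Forests are exactly the graphs of treewidth ≤ 1, so tw(G) ≥ 2. The upper and lower bounds meet at 2, so that is the treewidth.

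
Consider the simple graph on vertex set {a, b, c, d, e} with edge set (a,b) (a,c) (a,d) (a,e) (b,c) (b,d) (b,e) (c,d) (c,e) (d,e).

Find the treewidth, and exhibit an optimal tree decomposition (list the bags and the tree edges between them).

Treewidth 4.
Bags: B1 = {a, b, c, d, e}
Tree: (single bag)

With just one bag of size 5, the width is 5 − 1 = 4, so tw(G) ≤ 4. For the lower bound, the 5 vertices {a, b, c, d, e} are pairwise adjacent, and any tree decomposition puts a clique entirely inside one bag — forcing width ≥ 4. Hence tw(G) = 4 exactly.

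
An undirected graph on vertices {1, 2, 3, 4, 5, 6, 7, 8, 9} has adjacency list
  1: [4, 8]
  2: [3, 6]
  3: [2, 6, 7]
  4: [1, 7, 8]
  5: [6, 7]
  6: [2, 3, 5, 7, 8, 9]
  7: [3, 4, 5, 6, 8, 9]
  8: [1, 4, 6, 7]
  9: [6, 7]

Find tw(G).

A width-2 tree decomposition is:
Bags: B1 = {4, 7, 8}  B2 = {6, 7, 8}  B3 = {5, 6, 7}  B4 = {6, 7, 9}  B5 = {3, 6, 7}  B6 = {1, 4, 8}  B7 = {2, 3, 6}
Tree: B1–B2, B2–B3, B2–B4, B3–B5, B1–B6, B5–B7
Every bag has size at most 3, so the width is 3 − 1 = 2 and tw(G) ≤ 2. Conversely, {1, 4, 8} is a clique of size 3, and the vertices of any clique must share a bag in every tree decomposition; so some bag has ≥ 3 vertices and tw(G) ≥ 2. Therefore the treewidth is 2.

2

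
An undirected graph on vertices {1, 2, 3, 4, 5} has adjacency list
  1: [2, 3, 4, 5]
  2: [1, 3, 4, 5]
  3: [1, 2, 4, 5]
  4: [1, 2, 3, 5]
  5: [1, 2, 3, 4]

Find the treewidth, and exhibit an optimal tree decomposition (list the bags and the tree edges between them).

A single bag containing all 5 vertices is trivially a valid decomposition of width 4. On the other hand G contains the 5-clique {1, 2, 3, 4, 5}. A clique must lie in a single bag of any decomposition, so no decomposition can have width below 4. The upper and lower bounds meet at 4, so that is the treewidth.

Treewidth 4.
One such decomposition:
Bags: B1 = {1, 2, 3, 4, 5}
Tree: (single bag)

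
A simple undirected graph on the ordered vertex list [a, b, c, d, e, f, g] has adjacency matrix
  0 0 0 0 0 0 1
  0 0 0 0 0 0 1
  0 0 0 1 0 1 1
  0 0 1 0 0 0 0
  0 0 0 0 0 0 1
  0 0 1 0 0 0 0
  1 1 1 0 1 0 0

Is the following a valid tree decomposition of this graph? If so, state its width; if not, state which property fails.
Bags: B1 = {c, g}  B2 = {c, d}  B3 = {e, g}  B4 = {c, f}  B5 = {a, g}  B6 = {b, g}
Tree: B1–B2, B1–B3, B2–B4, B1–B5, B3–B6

Yes; width 1.

Every vertex of G appears in some bag (union = {a, b, c, d, e, f, g}); every edge is covered by a bag; and for each vertex v the set of bags containing v is connected in the bag tree. The decomposition is therefore valid. The largest bag has 2 vertices, so the width is 1.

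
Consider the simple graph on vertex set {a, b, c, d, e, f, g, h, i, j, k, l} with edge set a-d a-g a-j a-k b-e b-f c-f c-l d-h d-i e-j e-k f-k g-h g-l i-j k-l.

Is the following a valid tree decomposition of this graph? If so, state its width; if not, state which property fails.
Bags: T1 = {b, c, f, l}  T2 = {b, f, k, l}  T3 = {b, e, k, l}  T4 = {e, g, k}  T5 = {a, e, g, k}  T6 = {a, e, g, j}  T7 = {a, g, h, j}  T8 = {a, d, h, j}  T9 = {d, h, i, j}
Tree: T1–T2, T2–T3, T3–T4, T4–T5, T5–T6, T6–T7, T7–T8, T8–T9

No — edge (l,g) lies in no bag.

A tree decomposition must satisfy three properties: every vertex lies in some bag; for every edge, both endpoints lie together in some bag; and for every vertex, the bags containing it form a connected subtree. Here edge (l,g) lies in no bag, so the decomposition is invalid.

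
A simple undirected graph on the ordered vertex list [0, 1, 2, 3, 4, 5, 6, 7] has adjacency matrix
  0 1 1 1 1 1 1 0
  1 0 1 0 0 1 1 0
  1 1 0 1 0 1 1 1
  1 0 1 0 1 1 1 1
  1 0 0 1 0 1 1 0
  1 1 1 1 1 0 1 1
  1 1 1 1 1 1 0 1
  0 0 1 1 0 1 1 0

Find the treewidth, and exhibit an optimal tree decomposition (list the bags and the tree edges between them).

The largest bag has 5 vertices, giving width 4; this decomposition certifies tw(G) ≤ 4. Conversely, {0, 1, 2, 5, 6} is a clique of size 5, and the vertices of any clique must share a bag in every tree decomposition; so some bag has ≥ 5 vertices and tw(G) ≥ 4. Combining the bounds, tw(G) = 4.

Treewidth 4.
One such decomposition:
Bags: B1 = {2, 3, 5, 6, 7}  B2 = {0, 2, 3, 5, 6}  B3 = {0, 1, 2, 5, 6}  B4 = {0, 3, 4, 5, 6}
Tree: B1–B2, B2–B3, B2–B4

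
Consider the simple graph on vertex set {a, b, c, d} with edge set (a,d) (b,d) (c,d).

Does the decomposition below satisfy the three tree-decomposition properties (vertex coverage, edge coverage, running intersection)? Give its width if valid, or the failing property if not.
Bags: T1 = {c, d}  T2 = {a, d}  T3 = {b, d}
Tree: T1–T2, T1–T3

Yes; width 1.

Every vertex of G appears in some bag (union = {a, b, c, d}); every edge is covered by a bag; and for each vertex v the set of bags containing v is connected in the bag tree. The decomposition is therefore valid. The largest bag has 2 vertices, so the width is 1.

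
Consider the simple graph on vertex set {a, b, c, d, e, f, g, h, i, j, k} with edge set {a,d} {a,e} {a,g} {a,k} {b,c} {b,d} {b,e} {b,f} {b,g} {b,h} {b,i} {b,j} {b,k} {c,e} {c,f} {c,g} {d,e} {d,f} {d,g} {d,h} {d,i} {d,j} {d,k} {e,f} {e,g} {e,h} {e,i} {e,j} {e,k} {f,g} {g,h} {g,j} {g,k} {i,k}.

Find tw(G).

4

A width-4 tree decomposition is:
Bags: B1 = {b, d, e, i, k}  B2 = {b, d, e, g, k}  B3 = {b, d, e, g, j}  B4 = {b, d, e, f, g}  B5 = {a, d, e, g, k}  B6 = {b, c, e, f, g}  B7 = {b, d, e, g, h}
Tree: B1–B2, B2–B3, B2–B4, B2–B5, B4–B6, B2–B7
Every bag has size at most 5, so the width is 5 − 1 = 4 and tw(G) ≤ 4. On the other hand G contains the 5-clique {a, d, e, g, k}. A clique must lie in a single bag of any decomposition, so no decomposition can have width below 4. Therefore the treewidth is 4.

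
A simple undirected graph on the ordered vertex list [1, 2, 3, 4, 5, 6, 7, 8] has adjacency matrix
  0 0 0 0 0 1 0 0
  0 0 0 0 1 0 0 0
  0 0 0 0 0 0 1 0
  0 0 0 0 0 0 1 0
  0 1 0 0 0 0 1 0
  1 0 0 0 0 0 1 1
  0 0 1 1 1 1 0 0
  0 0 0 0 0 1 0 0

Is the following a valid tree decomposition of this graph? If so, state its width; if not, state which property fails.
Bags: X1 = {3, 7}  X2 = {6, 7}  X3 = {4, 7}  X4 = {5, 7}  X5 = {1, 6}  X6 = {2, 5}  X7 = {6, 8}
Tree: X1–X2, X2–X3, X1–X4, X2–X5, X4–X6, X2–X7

Yes; width 1.

Vertex coverage: the bags together contain {1, 2, 3, 4, 5, 6, 7, 8}, the full vertex set. Edge coverage: each edge of G has both endpoints in at least one bag. Running intersection: for every vertex, the bags containing it form a connected subtree. All three properties hold, so this is a valid tree decomposition of width max|bag| − 1 = 1, and hence tw(G) ≤ 1.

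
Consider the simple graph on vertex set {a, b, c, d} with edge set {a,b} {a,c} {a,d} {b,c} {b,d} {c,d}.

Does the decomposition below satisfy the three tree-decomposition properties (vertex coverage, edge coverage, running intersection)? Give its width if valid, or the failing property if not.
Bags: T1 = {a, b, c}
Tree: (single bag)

A tree decomposition must satisfy three properties: every vertex lies in some bag; for every edge, both endpoints lie together in some bag; and for every vertex, the bags containing it form a connected subtree. Here vertex d appears in no bag, so the decomposition is invalid.

No — vertex d appears in no bag.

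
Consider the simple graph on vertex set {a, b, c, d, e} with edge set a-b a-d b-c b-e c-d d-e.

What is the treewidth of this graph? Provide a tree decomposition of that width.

Treewidth 2.
One such decomposition:
Bags: B1 = {b, c, d}  B2 = {b, d, e}  B3 = {a, b, d}
Tree: B1–B2, B2–B3

Every bag has size at most 3, so the width is 3 − 1 = 2 and tw(G) ≤ 2. Since c–d–e–b–c is a cycle in G, G is not acyclic. Forests are exactly the graphs of treewidth ≤ 1, so tw(G) ≥ 2. Combining the bounds, tw(G) = 2.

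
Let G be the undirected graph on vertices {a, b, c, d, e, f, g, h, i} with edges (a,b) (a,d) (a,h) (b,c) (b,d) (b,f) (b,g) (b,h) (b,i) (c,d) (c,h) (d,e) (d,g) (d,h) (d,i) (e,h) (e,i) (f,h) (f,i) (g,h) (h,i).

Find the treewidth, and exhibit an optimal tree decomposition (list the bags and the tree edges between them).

Treewidth 3.
One optimal decomposition is:
Bags: B1 = {b, d, h, i}  B2 = {a, b, d, h}  B3 = {b, c, d, h}  B4 = {b, f, h, i}  B5 = {d, e, h, i}  B6 = {b, d, g, h}
Tree: B1–B2, B2–B3, B1–B4, B1–B5, B2–B6

Every bag has size at most 4, so the width is 4 − 1 = 3 and tw(G) ≤ 3. Conversely, {d, e, h, i} is a clique of size 4, and the vertices of any clique must share a bag in every tree decomposition; so some bag has ≥ 4 vertices and tw(G) ≥ 3. Hence tw(G) = 3 exactly.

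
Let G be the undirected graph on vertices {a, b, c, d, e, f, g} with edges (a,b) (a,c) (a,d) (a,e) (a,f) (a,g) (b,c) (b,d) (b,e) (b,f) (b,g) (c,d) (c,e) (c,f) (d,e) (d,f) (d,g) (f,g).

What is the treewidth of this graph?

A width-4 tree decomposition is:
Bags: B1 = {a, b, c, d, f}  B2 = {a, b, d, f, g}  B3 = {a, b, c, d, e}
Tree: B1–B2, B1–B3
The largest bag has 5 vertices, giving width 4; this decomposition certifies tw(G) ≤ 4. For the lower bound, the 5 vertices {a, b, d, f, g} are pairwise adjacent, and any tree decomposition puts a clique entirely inside one bag — forcing width ≥ 4. Combining the bounds, tw(G) = 4.

4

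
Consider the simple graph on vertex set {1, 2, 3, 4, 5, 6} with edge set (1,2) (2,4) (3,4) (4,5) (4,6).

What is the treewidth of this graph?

A width-1 tree decomposition is:
Bags: B1 = {4, 6}  B2 = {2, 4}  B3 = {3, 4}  B4 = {4, 5}  B5 = {1, 2}
Tree: B1–B2, B1–B3, B1–B4, B2–B5
Every bag has size at most 2, so the width is 2 − 1 = 1 and tw(G) ≤ 1. Any graph with an edge has treewidth ≥ 1, and G has the edge 6–4. Combining the bounds, tw(G) = 1.

1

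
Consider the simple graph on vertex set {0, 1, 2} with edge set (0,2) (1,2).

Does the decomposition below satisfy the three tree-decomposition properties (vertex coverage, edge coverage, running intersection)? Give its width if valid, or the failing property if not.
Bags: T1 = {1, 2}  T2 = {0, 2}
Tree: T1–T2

Vertex coverage: the bags together contain {0, 1, 2}, the full vertex set. Edge coverage: each edge of G has both endpoints in at least one bag. Running intersection: for every vertex, the bags containing it form a connected subtree. All three properties hold, so this is a valid tree decomposition of width max|bag| − 1 = 1, and hence tw(G) ≤ 1.

Yes; width 1.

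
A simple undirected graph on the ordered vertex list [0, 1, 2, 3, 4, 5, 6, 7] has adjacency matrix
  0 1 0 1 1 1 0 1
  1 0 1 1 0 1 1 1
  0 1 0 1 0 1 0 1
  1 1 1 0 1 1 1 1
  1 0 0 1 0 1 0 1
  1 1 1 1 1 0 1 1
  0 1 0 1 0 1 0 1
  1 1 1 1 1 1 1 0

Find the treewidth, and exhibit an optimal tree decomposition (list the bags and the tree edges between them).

The largest bag has 5 vertices, giving width 4; this decomposition certifies tw(G) ≤ 4. On the other hand G contains the 5-clique {0, 1, 3, 5, 7}. A clique must lie in a single bag of any decomposition, so no decomposition can have width below 4. Combining the bounds, tw(G) = 4.

Treewidth 4.
One optimal decomposition is:
Bags: B1 = {1, 3, 5, 6, 7}  B2 = {1, 2, 3, 5, 7}  B3 = {0, 1, 3, 5, 7}  B4 = {0, 3, 4, 5, 7}
Tree: B1–B2, B2–B3, B3–B4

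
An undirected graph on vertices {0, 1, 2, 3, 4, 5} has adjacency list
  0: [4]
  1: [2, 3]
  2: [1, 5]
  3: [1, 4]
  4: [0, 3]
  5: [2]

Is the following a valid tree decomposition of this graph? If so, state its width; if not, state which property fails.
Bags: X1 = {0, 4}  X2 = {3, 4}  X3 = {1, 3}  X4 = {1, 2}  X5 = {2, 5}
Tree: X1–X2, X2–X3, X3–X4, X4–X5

Yes; width 1.

Checking the three conditions: (i) the bags cover all of {0, 1, 2, 3, 4, 5}; (ii) for each edge, some bag contains both endpoints; (iii) the bags containing any fixed vertex form a subtree. All hold, so the decomposition is valid with width 2 − 1 = 1.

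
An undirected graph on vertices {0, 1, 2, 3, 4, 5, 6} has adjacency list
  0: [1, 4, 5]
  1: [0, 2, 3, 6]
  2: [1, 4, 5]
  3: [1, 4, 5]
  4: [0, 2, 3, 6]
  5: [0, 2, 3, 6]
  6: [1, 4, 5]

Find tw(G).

A width-3 tree decomposition is:
Bags: B1 = {1, 2, 4, 5}  B2 = {1, 3, 4, 5}  B3 = {1, 4, 5, 6}  B4 = {0, 1, 4, 5}
Tree: B1–B2, B2–B3, B3–B4
Each bag holds 4 vertices, so the decomposition has width 3, which upper-bounds the treewidth. For the lower bound: the 4 vertex sets {2,5}, {3,4}, {1}, {6} are disjoint, each induces a connected subgraph, and every pair is joined by at least one edge of G. Contracting each set to a single vertex therefore yields K_{4} as a minor, and since treewidth is minor-monotone, tw(G) ≥ tw(K_{4}) = 3. Therefore the treewidth is 3.

3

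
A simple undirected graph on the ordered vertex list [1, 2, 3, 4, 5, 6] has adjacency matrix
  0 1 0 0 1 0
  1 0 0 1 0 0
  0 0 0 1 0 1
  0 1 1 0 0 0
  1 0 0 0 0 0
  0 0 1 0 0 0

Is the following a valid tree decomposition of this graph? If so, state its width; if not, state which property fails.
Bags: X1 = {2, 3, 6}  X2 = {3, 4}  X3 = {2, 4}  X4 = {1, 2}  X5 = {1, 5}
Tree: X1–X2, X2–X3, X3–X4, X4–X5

No — bags containing vertex 2 are not connected in the tree.

A tree decomposition must satisfy three properties: every vertex lies in some bag; for every edge, both endpoints lie together in some bag; and for every vertex, the bags containing it form a connected subtree. Here bags containing vertex 2 are not connected in the tree, so the decomposition is invalid.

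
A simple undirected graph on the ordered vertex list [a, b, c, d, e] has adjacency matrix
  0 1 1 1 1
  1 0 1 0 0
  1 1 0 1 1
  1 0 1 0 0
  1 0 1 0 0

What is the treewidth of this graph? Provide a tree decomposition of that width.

The largest bag has 3 vertices, giving width 2; this decomposition certifies tw(G) ≤ 2. Conversely, {a, c, d} is a clique of size 3, and the vertices of any clique must share a bag in every tree decomposition; so some bag has ≥ 3 vertices and tw(G) ≥ 2. Combining the bounds, tw(G) = 2.

Treewidth 2.
One such decomposition:
Bags: B1 = {a, b, c}  B2 = {a, c, e}  B3 = {a, c, d}
Tree: B1–B2, B1–B3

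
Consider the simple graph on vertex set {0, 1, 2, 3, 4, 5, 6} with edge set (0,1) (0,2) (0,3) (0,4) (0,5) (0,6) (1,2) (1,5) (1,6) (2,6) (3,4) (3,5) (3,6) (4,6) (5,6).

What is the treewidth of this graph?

3

A width-3 tree decomposition is:
Bags: B1 = {0, 1, 5, 6}  B2 = {0, 1, 2, 6}  B3 = {0, 3, 5, 6}  B4 = {0, 3, 4, 6}
Tree: B1–B2, B1–B3, B3–B4
Every bag has size at most 4, so the width is 4 − 1 = 3 and tw(G) ≤ 3. For the lower bound, the 4 vertices {0, 1, 2, 6} are pairwise adjacent, and any tree decomposition puts a clique entirely inside one bag — forcing width ≥ 3. The upper and lower bounds meet at 3, so that is the treewidth.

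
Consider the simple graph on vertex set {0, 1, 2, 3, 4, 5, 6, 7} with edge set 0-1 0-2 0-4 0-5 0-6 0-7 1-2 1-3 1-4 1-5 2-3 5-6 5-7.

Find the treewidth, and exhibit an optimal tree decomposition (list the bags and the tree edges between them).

Treewidth 2.
One optimal decomposition is:
Bags: B1 = {0, 1, 2}  B2 = {1, 2, 3}  B3 = {0, 1, 5}  B4 = {0, 5, 6}  B5 = {0, 1, 4}  B6 = {0, 5, 7}
Tree: B1–B2, B1–B3, B3–B4, B3–B5, B4–B6

Every bag has size at most 3, so the width is 3 − 1 = 2 and tw(G) ≤ 2. Conversely, {0, 1, 2} is a clique of size 3, and the vertices of any clique must share a bag in every tree decomposition; so some bag has ≥ 3 vertices and tw(G) ≥ 2. Therefore the treewidth is 2.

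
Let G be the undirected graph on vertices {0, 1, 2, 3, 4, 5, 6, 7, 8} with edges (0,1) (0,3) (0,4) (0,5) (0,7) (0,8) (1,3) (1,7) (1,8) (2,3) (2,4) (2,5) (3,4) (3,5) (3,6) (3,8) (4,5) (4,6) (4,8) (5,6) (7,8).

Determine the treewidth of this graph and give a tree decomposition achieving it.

Treewidth 3.
One such decomposition:
Bags: B1 = {2, 3, 4, 5}  B2 = {0, 3, 4, 5}  B3 = {0, 3, 4, 8}  B4 = {0, 1, 3, 8}  B5 = {3, 4, 5, 6}  B6 = {0, 1, 7, 8}
Tree: B1–B2, B2–B3, B3–B4, B1–B5, B4–B6

Every bag has size at most 4, so the width is 4 − 1 = 3 and tw(G) ≤ 3. Conversely, {0, 1, 3, 8} is a clique of size 4, and the vertices of any clique must share a bag in every tree decomposition; so some bag has ≥ 4 vertices and tw(G) ≥ 3. Combining the bounds, tw(G) = 3.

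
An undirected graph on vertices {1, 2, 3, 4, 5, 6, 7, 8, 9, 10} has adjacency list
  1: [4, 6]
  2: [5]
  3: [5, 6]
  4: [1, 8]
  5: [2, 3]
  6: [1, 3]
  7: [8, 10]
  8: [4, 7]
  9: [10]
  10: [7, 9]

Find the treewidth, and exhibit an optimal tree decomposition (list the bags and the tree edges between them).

Treewidth 1.
One optimal decomposition is:
Bags: B1 = {9, 10}  B2 = {7, 10}  B3 = {7, 8}  B4 = {4, 8}  B5 = {1, 4}  B6 = {1, 6}  B7 = {3, 6}  B8 = {3, 5}  B9 = {2, 5}
Tree: B1–B2, B2–B3, B3–B4, B4–B5, B5–B6, B6–B7, B7–B8, B8–B9

Every bag has size at most 2, so the width is 2 − 1 = 1 and tw(G) ≤ 1. Any graph with an edge has treewidth ≥ 1, and G has the edge 9–10. Hence tw(G) = 1 exactly.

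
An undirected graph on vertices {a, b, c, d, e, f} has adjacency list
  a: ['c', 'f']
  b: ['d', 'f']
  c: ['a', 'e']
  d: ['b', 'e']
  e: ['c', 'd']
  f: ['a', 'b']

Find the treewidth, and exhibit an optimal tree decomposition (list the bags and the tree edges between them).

Treewidth 2.
One optimal decomposition is:
Bags: B1 = {b, d, f}  B2 = {a, d, f}  B3 = {a, c, d}  B4 = {c, d, e}
Tree: B1–B2, B2–B3, B3–B4

Every bag has size at most 3, so the width is 3 − 1 = 2 and tw(G) ≤ 2. Since d–b–f–a–c–e–d is a cycle in G, G is not acyclic. Forests are exactly the graphs of treewidth ≤ 1, so tw(G) ≥ 2. The upper and lower bounds meet at 2, so that is the treewidth.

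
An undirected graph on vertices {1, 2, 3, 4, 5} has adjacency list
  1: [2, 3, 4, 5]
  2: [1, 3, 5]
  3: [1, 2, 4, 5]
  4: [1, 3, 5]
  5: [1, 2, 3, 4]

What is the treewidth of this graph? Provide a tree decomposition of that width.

Every bag has size at most 4, so the width is 4 − 1 = 3 and tw(G) ≤ 3. For the lower bound, the 4 vertices {1, 2, 3, 5} are pairwise adjacent, and any tree decomposition puts a clique entirely inside one bag — forcing width ≥ 3. Hence tw(G) = 3 exactly.

Treewidth 3.
One such decomposition:
Bags: B1 = {1, 2, 3, 5}  B2 = {1, 3, 4, 5}
Tree: B1–B2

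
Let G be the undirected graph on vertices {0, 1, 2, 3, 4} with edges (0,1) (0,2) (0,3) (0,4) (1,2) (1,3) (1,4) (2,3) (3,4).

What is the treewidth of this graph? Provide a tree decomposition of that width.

Every bag has size at most 4, so the width is 4 − 1 = 3 and tw(G) ≤ 3. Conversely, {0, 1, 2, 3} is a clique of size 4, and the vertices of any clique must share a bag in every tree decomposition; so some bag has ≥ 4 vertices and tw(G) ≥ 3. Hence tw(G) = 3 exactly.

Treewidth 3.
One such decomposition:
Bags: B1 = {0, 1, 2, 3}  B2 = {0, 1, 3, 4}
Tree: B1–B2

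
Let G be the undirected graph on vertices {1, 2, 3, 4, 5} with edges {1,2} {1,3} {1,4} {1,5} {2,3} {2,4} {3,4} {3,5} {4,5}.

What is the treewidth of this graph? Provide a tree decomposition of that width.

Treewidth 3.
One optimal decomposition is:
Bags: B1 = {1, 2, 3, 4}  B2 = {1, 3, 4, 5}
Tree: B1–B2

The largest bag has 4 vertices, giving width 3; this decomposition certifies tw(G) ≤ 3. Conversely, {1, 2, 3, 4} is a clique of size 4, and the vertices of any clique must share a bag in every tree decomposition; so some bag has ≥ 4 vertices and tw(G) ≥ 3. Therefore the treewidth is 3.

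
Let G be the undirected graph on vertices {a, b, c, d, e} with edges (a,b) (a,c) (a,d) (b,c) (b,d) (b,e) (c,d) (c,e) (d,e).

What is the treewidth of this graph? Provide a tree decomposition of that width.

Treewidth 3.
One optimal decomposition is:
Bags: B1 = {a, b, c, d}  B2 = {b, c, d, e}
Tree: B1–B2

Each bag holds 4 vertices, so the decomposition has width 3, which upper-bounds the treewidth. On the other hand G contains the 4-clique {b, c, d, e}. A clique must lie in a single bag of any decomposition, so no decomposition can have width below 3. Hence tw(G) = 3 exactly.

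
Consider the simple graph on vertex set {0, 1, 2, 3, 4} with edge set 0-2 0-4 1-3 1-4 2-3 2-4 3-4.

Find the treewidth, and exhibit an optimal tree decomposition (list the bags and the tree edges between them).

Each bag holds 3 vertices, so the decomposition has width 2, which upper-bounds the treewidth. Conversely, {1, 3, 4} is a clique of size 3, and the vertices of any clique must share a bag in every tree decomposition; so some bag has ≥ 3 vertices and tw(G) ≥ 2. The upper and lower bounds meet at 2, so that is the treewidth.

Treewidth 2.
Bags: B1 = {1, 3, 4}  B2 = {2, 3, 4}  B3 = {0, 2, 4}
Tree: B1–B2, B2–B3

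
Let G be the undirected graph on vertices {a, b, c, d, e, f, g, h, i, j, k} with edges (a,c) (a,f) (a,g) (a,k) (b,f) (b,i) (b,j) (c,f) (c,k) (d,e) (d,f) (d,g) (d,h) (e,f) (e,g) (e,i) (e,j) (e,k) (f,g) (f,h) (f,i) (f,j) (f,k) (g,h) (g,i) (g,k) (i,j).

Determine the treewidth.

3

A width-3 tree decomposition is:
Bags: B1 = {e, f, i, j}  B2 = {b, f, i, j}  B3 = {e, f, g, i}  B4 = {e, f, g, k}  B5 = {a, f, g, k}  B6 = {d, e, f, g}  B7 = {d, f, g, h}  B8 = {a, c, f, k}
Tree: B1–B2, B1–B3, B3–B4, B4–B5, B3–B6, B6–B7, B5–B8
Every bag has size at most 4, so the width is 4 − 1 = 3 and tw(G) ≤ 3. For the lower bound, the 4 vertices {d, e, f, g} are pairwise adjacent, and any tree decomposition puts a clique entirely inside one bag — forcing width ≥ 3. Therefore the treewidth is 3.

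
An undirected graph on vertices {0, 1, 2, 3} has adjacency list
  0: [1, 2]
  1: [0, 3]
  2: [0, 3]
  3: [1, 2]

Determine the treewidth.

A width-2 tree decomposition is:
Bags: B1 = {0, 1, 3}  B2 = {0, 2, 3}
Tree: B1–B2
Each bag holds 3 vertices, so the decomposition has width 2, which upper-bounds the treewidth. The edges 0–1–3–2–0 form a cycle, so G is not a tree and its treewidth is at least 2. Combining the bounds, tw(G) = 2.

2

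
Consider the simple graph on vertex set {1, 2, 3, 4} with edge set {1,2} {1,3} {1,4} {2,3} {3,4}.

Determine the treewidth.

2

A width-2 tree decomposition is:
Bags: B1 = {1, 3, 4}  B2 = {1, 2, 3}
Tree: B1–B2
Every bag has size at most 3, so the width is 3 − 1 = 2 and tw(G) ≤ 2. On the other hand G contains the 3-clique {1, 2, 3}. A clique must lie in a single bag of any decomposition, so no decomposition can have width below 2. Therefore the treewidth is 2.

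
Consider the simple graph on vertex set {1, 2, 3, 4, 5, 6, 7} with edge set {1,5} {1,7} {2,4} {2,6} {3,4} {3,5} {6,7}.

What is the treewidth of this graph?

A width-2 tree decomposition is:
Bags: B1 = {2, 3, 4}  B2 = {2, 3, 6}  B3 = {3, 6, 7}  B4 = {1, 3, 7}  B5 = {1, 3, 5}
Tree: B1–B2, B2–B3, B3–B4, B4–B5
Every bag has size at most 3, so the width is 3 − 1 = 2 and tw(G) ≤ 2. For the lower bound, G contains the cycle 3–4–2–6–7–1–5–3, so G is not a forest; only forests have treewidth ≤ 1, hence tw(G) ≥ 2. Combining the bounds, tw(G) = 2.

2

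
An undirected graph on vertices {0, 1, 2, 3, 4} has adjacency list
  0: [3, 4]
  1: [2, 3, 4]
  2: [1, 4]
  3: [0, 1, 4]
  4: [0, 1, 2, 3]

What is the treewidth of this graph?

A width-2 tree decomposition is:
Bags: B1 = {0, 3, 4}  B2 = {1, 3, 4}  B3 = {1, 2, 4}
Tree: B1–B2, B2–B3
Every bag has size at most 3, so the width is 3 − 1 = 2 and tw(G) ≤ 2. Conversely, {0, 3, 4} is a clique of size 3, and the vertices of any clique must share a bag in every tree decomposition; so some bag has ≥ 3 vertices and tw(G) ≥ 2. Combining the bounds, tw(G) = 2.

2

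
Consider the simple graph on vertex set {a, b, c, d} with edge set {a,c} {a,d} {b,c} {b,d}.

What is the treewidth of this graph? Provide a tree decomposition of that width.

Each bag holds 3 vertices, so the decomposition has width 2, which upper-bounds the treewidth. Since b–d–a–c–b is a cycle in G, G is not acyclic. Forests are exactly the graphs of treewidth ≤ 1, so tw(G) ≥ 2. Hence tw(G) = 2 exactly.

Treewidth 2.
Bags: B1 = {a, b, d}  B2 = {a, b, c}
Tree: B1–B2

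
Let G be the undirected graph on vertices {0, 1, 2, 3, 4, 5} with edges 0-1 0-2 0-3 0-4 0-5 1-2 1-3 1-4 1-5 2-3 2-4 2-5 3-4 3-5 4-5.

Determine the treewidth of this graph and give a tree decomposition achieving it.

Treewidth 5.
One such decomposition:
Bags: B1 = {0, 1, 2, 3, 4, 5}
Tree: (single bag)

A single bag containing all 6 vertices is trivially a valid decomposition of width 5. On the other hand G contains the 6-clique {0, 1, 2, 3, 4, 5}. A clique must lie in a single bag of any decomposition, so no decomposition can have width below 5. Hence tw(G) = 5 exactly.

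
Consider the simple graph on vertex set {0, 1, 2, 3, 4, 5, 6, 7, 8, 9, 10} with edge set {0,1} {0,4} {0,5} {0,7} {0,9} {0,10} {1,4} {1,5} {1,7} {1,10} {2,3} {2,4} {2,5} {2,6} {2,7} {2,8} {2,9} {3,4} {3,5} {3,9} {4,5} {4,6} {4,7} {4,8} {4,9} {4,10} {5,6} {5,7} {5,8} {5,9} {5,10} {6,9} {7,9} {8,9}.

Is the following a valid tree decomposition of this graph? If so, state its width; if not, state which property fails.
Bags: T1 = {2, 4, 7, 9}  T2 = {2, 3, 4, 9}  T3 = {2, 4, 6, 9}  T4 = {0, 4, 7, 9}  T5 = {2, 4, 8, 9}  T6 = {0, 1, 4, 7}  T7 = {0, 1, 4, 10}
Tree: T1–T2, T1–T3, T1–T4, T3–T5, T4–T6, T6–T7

A tree decomposition must satisfy three properties: every vertex lies in some bag; for every edge, both endpoints lie together in some bag; and for every vertex, the bags containing it form a connected subtree. Here vertex 5 appears in no bag, so the decomposition is invalid.

No — vertex 5 appears in no bag.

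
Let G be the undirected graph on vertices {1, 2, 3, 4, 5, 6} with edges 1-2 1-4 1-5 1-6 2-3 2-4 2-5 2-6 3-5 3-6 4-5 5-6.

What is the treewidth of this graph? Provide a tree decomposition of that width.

Treewidth 3.
One optimal decomposition is:
Bags: B1 = {1, 2, 4, 5}  B2 = {1, 2, 5, 6}  B3 = {2, 3, 5, 6}
Tree: B1–B2, B2–B3

Every bag has size at most 4, so the width is 4 − 1 = 3 and tw(G) ≤ 3. For the lower bound, the 4 vertices {1, 2, 4, 5} are pairwise adjacent, and any tree decomposition puts a clique entirely inside one bag — forcing width ≥ 3. Hence tw(G) = 3 exactly.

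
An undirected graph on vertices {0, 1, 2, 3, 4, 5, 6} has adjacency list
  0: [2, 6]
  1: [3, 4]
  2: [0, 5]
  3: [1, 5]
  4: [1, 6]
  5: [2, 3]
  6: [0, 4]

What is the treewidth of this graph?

2

A width-2 tree decomposition is:
Bags: B1 = {1, 4, 6}  B2 = {0, 1, 6}  B3 = {0, 1, 2}  B4 = {1, 2, 5}  B5 = {1, 3, 5}
Tree: B1–B2, B2–B3, B3–B4, B4–B5
Each bag holds 3 vertices, so the decomposition has width 2, which upper-bounds the treewidth. For the lower bound, G contains the cycle 1–4–6–0–2–5–3–1, so G is not a forest; only forests have treewidth ≤ 1, hence tw(G) ≥ 2. Hence tw(G) = 2 exactly.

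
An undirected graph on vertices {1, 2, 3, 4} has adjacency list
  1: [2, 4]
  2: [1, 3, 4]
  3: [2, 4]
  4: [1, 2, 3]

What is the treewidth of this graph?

A width-2 tree decomposition is:
Bags: B1 = {2, 3, 4}  B2 = {1, 2, 4}
Tree: B1–B2
The largest bag has 3 vertices, giving width 2; this decomposition certifies tw(G) ≤ 2. Conversely, {1, 2, 4} is a clique of size 3, and the vertices of any clique must share a bag in every tree decomposition; so some bag has ≥ 3 vertices and tw(G) ≥ 2. Therefore the treewidth is 2.

2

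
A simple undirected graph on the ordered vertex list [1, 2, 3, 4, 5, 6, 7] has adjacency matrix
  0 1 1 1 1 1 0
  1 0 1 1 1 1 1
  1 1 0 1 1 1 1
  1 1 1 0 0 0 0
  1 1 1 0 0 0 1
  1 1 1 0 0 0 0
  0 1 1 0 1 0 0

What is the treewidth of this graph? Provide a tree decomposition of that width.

Treewidth 3.
Bags: B1 = {1, 2, 3, 5}  B2 = {2, 3, 5, 7}  B3 = {1, 2, 3, 4}  B4 = {1, 2, 3, 6}
Tree: B1–B2, B1–B3, B1–B4

Each bag holds 4 vertices, so the decomposition has width 3, which upper-bounds the treewidth. Conversely, {1, 2, 3, 4} is a clique of size 4, and the vertices of any clique must share a bag in every tree decomposition; so some bag has ≥ 4 vertices and tw(G) ≥ 3. Hence tw(G) = 3 exactly.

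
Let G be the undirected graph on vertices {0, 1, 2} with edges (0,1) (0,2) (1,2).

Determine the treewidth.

A width-2 tree decomposition is:
Bags: B1 = {0, 1, 2}
Tree: (single bag)
A single bag containing all 3 vertices is trivially a valid decomposition of width 2. On the other hand G contains the 3-clique {0, 1, 2}. A clique must lie in a single bag of any decomposition, so no decomposition can have width below 2. Therefore the treewidth is 2.

2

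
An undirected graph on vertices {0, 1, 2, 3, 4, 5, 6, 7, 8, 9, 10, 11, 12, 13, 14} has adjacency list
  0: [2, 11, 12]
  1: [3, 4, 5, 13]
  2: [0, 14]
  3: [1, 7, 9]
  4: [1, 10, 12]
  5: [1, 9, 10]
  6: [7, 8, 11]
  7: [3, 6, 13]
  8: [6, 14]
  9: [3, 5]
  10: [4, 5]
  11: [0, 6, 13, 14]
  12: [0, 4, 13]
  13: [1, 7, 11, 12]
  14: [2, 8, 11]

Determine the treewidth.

3

A width-3 tree decomposition is:
Bags: B1 = {3, 5, 9, 10}  B2 = {1, 3, 5, 10}  B3 = {1, 3, 4, 10}  B4 = {1, 3, 4, 7}  B5 = {1, 4, 7, 13}  B6 = {4, 7, 12, 13}  B7 = {6, 7, 12, 13}  B8 = {6, 11, 12, 13}  B9 = {0, 6, 11, 12}  B10 = {0, 6, 8, 11}  B11 = {0, 8, 11, 14}  B12 = {0, 2, 8, 14}
Tree: B1–B2, B2–B3, B3–B4, B4–B5, B5–B6, B6–B7, B7–B8, B8–B9, B9–B10, B10–B11, B11–B12
The largest bag has 4 vertices, giving width 3; this decomposition certifies tw(G) ≤ 3. For the lower bound: the 4 vertex sets {5,9,10}, {3}, {1}, {4,7,12,13} are disjoint, each induces a connected subgraph, and every pair is joined by at least one edge of G. Contracting each set to a single vertex therefore yields K_{4} as a minor, and since treewidth is minor-monotone, tw(G) ≥ tw(K_{4}) = 3. Therefore the treewidth is 3.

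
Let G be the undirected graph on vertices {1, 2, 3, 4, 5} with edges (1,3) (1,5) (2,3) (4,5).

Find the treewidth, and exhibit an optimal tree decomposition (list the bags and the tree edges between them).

Every bag has size at most 2, so the width is 2 − 1 = 1 and tw(G) ≤ 1. G has an edge, so its treewidth is at least 1. Therefore the treewidth is 1.

Treewidth 1.
Bags: B1 = {4, 5}  B2 = {1, 5}  B3 = {1, 3}  B4 = {2, 3}
Tree: B1–B2, B2–B3, B3–B4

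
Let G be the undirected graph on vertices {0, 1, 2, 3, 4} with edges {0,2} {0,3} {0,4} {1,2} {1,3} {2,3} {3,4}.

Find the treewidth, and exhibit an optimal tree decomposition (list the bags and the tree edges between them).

Treewidth 2.
One such decomposition:
Bags: B1 = {0, 2, 3}  B2 = {0, 3, 4}  B3 = {1, 2, 3}
Tree: B1–B2, B1–B3

Each bag holds 3 vertices, so the decomposition has width 2, which upper-bounds the treewidth. Conversely, {0, 2, 3} is a clique of size 3, and the vertices of any clique must share a bag in every tree decomposition; so some bag has ≥ 3 vertices and tw(G) ≥ 2. The upper and lower bounds meet at 2, so that is the treewidth.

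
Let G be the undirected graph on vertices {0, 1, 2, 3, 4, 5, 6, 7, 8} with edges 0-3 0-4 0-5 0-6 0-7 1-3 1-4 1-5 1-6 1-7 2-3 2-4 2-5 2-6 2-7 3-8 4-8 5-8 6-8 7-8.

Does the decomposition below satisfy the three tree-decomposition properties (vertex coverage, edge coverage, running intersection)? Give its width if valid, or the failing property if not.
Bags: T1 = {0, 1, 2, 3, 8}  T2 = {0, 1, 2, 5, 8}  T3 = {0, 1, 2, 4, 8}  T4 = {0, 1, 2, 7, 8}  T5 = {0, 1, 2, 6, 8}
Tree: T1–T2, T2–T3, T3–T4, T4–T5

Yes; width 4.

Vertex coverage: the bags together contain {0, 1, 2, 3, 4, 5, 6, 7, 8}, the full vertex set. Edge coverage: each edge of G has both endpoints in at least one bag. Running intersection: for every vertex, the bags containing it form a connected subtree. All three properties hold, so this is a valid tree decomposition of width max|bag| − 1 = 4, and hence tw(G) ≤ 4.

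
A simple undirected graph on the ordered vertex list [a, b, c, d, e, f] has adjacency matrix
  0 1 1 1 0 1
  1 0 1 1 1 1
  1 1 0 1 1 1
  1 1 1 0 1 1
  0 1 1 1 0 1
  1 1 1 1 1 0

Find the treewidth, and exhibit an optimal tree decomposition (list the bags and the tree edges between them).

Treewidth 4.
One optimal decomposition is:
Bags: B1 = {a, b, c, d, f}  B2 = {b, c, d, e, f}
Tree: B1–B2

The largest bag has 5 vertices, giving width 4; this decomposition certifies tw(G) ≤ 4. Conversely, {b, c, d, e, f} is a clique of size 5, and the vertices of any clique must share a bag in every tree decomposition; so some bag has ≥ 5 vertices and tw(G) ≥ 4. Hence tw(G) = 4 exactly.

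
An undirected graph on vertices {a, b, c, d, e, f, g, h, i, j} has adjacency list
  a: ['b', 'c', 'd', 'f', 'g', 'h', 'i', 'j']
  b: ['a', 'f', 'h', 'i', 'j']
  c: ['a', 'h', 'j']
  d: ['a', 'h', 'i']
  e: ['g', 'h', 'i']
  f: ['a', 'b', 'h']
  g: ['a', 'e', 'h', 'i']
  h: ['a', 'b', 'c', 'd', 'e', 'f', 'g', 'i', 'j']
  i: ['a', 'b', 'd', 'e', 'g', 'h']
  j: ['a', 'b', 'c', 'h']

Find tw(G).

A width-3 tree decomposition is:
Bags: B1 = {a, b, h, j}  B2 = {a, b, h, i}  B3 = {a, c, h, j}  B4 = {a, g, h, i}  B5 = {e, g, h, i}  B6 = {a, b, f, h}  B7 = {a, d, h, i}
Tree: B1–B2, B1–B3, B2–B4, B4–B5, B2–B6, B2–B7
Each bag holds 4 vertices, so the decomposition has width 3, which upper-bounds the treewidth. Conversely, {e, g, h, i} is a clique of size 4, and the vertices of any clique must share a bag in every tree decomposition; so some bag has ≥ 4 vertices and tw(G) ≥ 3. Hence tw(G) = 3 exactly.

3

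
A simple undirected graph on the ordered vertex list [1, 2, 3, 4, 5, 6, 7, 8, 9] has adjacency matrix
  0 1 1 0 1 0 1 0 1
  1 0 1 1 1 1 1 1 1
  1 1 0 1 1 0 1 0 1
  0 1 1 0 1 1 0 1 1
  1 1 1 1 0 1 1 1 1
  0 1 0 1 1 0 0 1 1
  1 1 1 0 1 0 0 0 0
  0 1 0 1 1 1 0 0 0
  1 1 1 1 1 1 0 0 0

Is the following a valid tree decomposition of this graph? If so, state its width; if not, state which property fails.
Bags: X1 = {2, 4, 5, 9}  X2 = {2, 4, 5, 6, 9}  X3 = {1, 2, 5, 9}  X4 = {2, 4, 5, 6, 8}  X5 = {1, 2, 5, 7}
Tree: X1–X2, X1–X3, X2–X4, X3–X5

A tree decomposition must satisfy three properties: every vertex lies in some bag; for every edge, both endpoints lie together in some bag; and for every vertex, the bags containing it form a connected subtree. Here vertex 3 appears in no bag, so the decomposition is invalid.

No — vertex 3 appears in no bag.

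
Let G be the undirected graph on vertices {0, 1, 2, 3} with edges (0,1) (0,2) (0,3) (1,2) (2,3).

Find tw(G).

A width-2 tree decomposition is:
Bags: B1 = {0, 2, 3}  B2 = {0, 1, 2}
Tree: B1–B2
Every bag has size at most 3, so the width is 3 − 1 = 2 and tw(G) ≤ 2. On the other hand G contains the 3-clique {0, 1, 2}. A clique must lie in a single bag of any decomposition, so no decomposition can have width below 2. Therefore the treewidth is 2.

2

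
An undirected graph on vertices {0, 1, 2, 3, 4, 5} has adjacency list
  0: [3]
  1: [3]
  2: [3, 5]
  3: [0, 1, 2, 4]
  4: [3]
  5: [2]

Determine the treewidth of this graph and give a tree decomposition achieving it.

Every bag has size at most 2, so the width is 2 − 1 = 1 and tw(G) ≤ 1. Since G has at least one edge (e.g. 3–2), it is not an edgeless graph, so tw(G) ≥ 1. Therefore the treewidth is 1.

Treewidth 1.
Bags: B1 = {2, 3}  B2 = {1, 3}  B3 = {3, 4}  B4 = {0, 3}  B5 = {2, 5}
Tree: B1–B2, B2–B3, B3–B4, B1–B5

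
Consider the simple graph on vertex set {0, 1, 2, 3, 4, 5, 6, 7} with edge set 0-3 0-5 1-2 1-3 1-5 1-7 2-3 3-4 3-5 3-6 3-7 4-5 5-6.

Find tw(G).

2

A width-2 tree decomposition is:
Bags: B1 = {1, 3, 5}  B2 = {0, 3, 5}  B3 = {3, 4, 5}  B4 = {1, 2, 3}  B5 = {1, 3, 7}  B6 = {3, 5, 6}
Tree: B1–B2, B2–B3, B1–B4, B1–B5, B2–B6
Every bag has size at most 3, so the width is 3 − 1 = 2 and tw(G) ≤ 2. On the other hand G contains the 3-clique {1, 2, 3}. A clique must lie in a single bag of any decomposition, so no decomposition can have width below 2. The upper and lower bounds meet at 2, so that is the treewidth.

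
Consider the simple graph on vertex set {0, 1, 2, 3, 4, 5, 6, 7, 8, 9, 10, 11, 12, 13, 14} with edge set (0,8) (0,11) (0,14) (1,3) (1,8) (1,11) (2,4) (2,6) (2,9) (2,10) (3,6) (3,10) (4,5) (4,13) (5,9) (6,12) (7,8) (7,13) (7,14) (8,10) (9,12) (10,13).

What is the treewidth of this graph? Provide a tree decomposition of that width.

Every bag has size at most 4, so the width is 4 − 1 = 3 and tw(G) ≤ 3. For the lower bound: the 4 vertex sets {0,11,14}, {1}, {8}, {3,7,10,13} are disjoint, each induces a connected subgraph, and every pair is joined by at least one edge of G. Contracting each set to a single vertex therefore yields K_{4} as a minor, and since treewidth is minor-monotone, tw(G) ≥ tw(K_{4}) = 3. Therefore the treewidth is 3.

Treewidth 3.
One optimal decomposition is:
Bags: B1 = {0, 1, 11, 14}  B2 = {0, 1, 8, 14}  B3 = {1, 7, 8, 14}  B4 = {1, 3, 7, 8}  B5 = {3, 7, 8, 10}  B6 = {3, 7, 10, 13}  B7 = {3, 6, 10, 13}  B8 = {2, 6, 10, 13}  B9 = {2, 4, 6, 13}  B10 = {2, 4, 6, 12}  B11 = {2, 4, 9, 12}  B12 = {4, 5, 9, 12}
Tree: B1–B2, B2–B3, B3–B4, B4–B5, B5–B6, B6–B7, B7–B8, B8–B9, B9–B10, B10–B11, B11–B12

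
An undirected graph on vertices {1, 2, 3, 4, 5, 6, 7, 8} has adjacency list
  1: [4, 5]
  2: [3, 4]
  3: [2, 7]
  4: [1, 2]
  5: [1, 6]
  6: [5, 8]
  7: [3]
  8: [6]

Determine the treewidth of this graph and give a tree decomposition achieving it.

Treewidth 1.
One optimal decomposition is:
Bags: B1 = {6, 8}  B2 = {5, 6}  B3 = {1, 5}  B4 = {1, 4}  B5 = {2, 4}  B6 = {2, 3}  B7 = {3, 7}
Tree: B1–B2, B2–B3, B3–B4, B4–B5, B5–B6, B6–B7

Every bag has size at most 2, so the width is 2 − 1 = 1 and tw(G) ≤ 1. G has an edge, so its treewidth is at least 1. Combining the bounds, tw(G) = 1.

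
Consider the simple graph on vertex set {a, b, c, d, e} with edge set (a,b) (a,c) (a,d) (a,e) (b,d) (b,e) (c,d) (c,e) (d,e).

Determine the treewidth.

A width-3 tree decomposition is:
Bags: B1 = {a, b, d, e}  B2 = {a, c, d, e}
Tree: B1–B2
The largest bag has 4 vertices, giving width 3; this decomposition certifies tw(G) ≤ 3. For the lower bound, the 4 vertices {a, c, d, e} are pairwise adjacent, and any tree decomposition puts a clique entirely inside one bag — forcing width ≥ 3. Combining the bounds, tw(G) = 3.

3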